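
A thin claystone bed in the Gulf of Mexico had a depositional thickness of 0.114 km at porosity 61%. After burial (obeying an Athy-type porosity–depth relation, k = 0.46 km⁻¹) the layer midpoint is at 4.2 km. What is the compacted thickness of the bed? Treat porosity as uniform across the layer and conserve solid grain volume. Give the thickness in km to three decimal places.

0.049 km

Porosity at 4.2 km: n = 0.61·exp(−0.46×4.2) = 0.0884
Solid-volume conservation: h(1−n) = h₀(1−n₀) ⇒ h = h₀·(1−n₀)/(1−n)
h = 0.114 × (1 − 0.61)/(1 − 0.0884) = 0.114 × 0.4278 = 0.0488 km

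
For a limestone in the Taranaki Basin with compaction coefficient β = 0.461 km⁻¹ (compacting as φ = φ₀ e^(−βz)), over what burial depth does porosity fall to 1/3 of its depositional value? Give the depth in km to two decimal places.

φ/φ₀ = 1/3 ⇒ exp(−β·z) = 1/3 ⇒ z = ln(3) / β
z = 1.0986 / 0.461 = 2.383 km

2.38 km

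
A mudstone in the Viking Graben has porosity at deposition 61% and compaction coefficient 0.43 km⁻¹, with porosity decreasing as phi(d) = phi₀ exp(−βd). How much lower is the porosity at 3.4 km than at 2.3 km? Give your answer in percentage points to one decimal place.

8.6 percentage points

phi(2.3) = 0.61·e^(−0.43×2.3) = 0.2269
phi(3.4) = 0.61·e^(−0.43×3.4) = 0.1414
Δphi = 0.2269 − 0.1414 = 0.0855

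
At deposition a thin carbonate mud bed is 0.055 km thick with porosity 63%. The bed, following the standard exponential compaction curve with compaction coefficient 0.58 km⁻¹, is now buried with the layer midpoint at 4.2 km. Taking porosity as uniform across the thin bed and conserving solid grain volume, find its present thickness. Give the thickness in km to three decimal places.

Porosity at 4.2 km: n = 0.63·exp(−0.58×4.2) = 0.0551
Solid-volume conservation: h(1−n) = h₀(1−n₀) ⇒ h = h₀·(1−n₀)/(1−n)
h = 0.055 × (1 − 0.63)/(1 − 0.0551) = 0.055 × 0.3916 = 0.0215 km

0.022 km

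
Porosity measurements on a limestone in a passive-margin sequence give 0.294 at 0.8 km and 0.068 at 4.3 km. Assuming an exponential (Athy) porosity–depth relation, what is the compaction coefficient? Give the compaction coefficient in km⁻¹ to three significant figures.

0.418 km⁻¹

Athy: n(z) = n₀ e^(−kz) ⇒ n₁/n₂ = e^{k(z₂−z₁)} ⇒ k = ln(n₁/n₂)/(z₂−z₁)
k = ln(0.294/0.068) / (4.3 − 0.8) = ln(4.324) / 3.5 = 1.4641 / 3.5 = 0.4183 km⁻¹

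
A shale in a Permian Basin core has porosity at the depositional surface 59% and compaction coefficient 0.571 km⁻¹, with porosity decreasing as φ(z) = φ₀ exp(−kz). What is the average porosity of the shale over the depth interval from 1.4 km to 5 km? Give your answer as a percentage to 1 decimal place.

11.3%

⟨φ⟩ = (1/(z₂−z₁)) ∫ φ₀ e^(−kz) dz = φ₀·(e^(−k·z₁) − e^(−k·z₂)) / (k·(z₂−z₁))
e^(−0.571×1.4) = 0.4496; e^(−0.571×5) = 0.0576
⟨φ⟩ = 0.59 × (0.4496 − 0.0576) / (0.571 × 3.6) = 0.59 × 0.1907 = 0.1125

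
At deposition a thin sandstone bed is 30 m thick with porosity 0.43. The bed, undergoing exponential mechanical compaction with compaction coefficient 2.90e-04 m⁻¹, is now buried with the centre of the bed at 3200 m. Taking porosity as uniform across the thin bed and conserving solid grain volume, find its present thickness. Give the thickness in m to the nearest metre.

Working in km (1 km = 1000 m; k in km⁻¹ = k in m⁻¹ × 1000):
Porosity at 3.2 km: n = 0.43·exp(−0.29×3.2) = 0.1700
Solid-volume conservation: h(1−n) = h₀(1−n₀) ⇒ h = h₀·(1−n₀)/(1−n)
h = 0.03 × (1 − 0.43)/(1 − 0.1700) = 0.03 × 0.6867 = 0.0206 km

21 m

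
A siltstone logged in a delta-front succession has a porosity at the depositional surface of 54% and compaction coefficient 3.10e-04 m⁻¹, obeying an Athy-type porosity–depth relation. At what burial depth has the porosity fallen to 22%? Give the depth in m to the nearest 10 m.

2900 m

Working in km (1 km = 1000 m; c in km⁻¹ = c in m⁻¹ × 1000):
Invert Athy's law: d = ln(n₀/n) / c
d = ln(0.54/0.22) / 0.31 = ln(2.455) / 0.31 = 0.8979 / 0.31 = 2.897 km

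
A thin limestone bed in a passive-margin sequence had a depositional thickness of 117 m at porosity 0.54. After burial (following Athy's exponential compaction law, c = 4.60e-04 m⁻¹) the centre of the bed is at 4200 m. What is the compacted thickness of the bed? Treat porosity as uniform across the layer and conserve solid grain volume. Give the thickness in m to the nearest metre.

Working in km (1 km = 1000 m; c in km⁻¹ = c in m⁻¹ × 1000):
Porosity at 4.2 km: n = 0.54·exp(−0.46×4.2) = 0.0782
Solid-volume conservation: h(1−n) = h₀(1−n₀) ⇒ h = h₀·(1−n₀)/(1−n)
h = 0.117 × (1 − 0.54)/(1 − 0.0782) = 0.117 × 0.4990 = 0.0584 km

58 m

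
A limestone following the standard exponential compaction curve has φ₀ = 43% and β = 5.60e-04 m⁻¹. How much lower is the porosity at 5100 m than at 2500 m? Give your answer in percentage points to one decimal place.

Working in km (1 km = 1000 m; β in km⁻¹ = β in m⁻¹ × 1000):
φ(2.5) = 0.43·e^(−0.56×2.5) = 0.1060
φ(5.1) = 0.43·e^(−0.56×5.1) = 0.0247
Δφ = 0.1060 − 0.0247 = 0.0813

8.1 percentage points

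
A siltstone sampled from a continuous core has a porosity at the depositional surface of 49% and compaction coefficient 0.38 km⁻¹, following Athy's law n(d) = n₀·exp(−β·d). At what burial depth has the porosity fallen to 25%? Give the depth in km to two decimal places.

1.77 km

Invert Athy's law: d = ln(n₀/n) / β
d = ln(0.49/0.25) / 0.38 = ln(1.96) / 0.38 = 0.6729 / 0.38 = 1.771 km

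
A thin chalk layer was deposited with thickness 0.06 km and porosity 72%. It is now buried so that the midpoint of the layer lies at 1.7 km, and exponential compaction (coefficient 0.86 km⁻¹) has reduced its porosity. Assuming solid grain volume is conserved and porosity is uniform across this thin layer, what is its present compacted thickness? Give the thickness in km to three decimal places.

Porosity at 1.7 km: phi = 0.72·exp(−0.86×1.7) = 0.1669
Solid-volume conservation: h(1−phi) = h₀(1−phi₀) ⇒ h = h₀·(1−phi₀)/(1−phi)
h = 0.06 × (1 − 0.72)/(1 − 0.1669) = 0.06 × 0.3361 = 0.0202 km

0.020 km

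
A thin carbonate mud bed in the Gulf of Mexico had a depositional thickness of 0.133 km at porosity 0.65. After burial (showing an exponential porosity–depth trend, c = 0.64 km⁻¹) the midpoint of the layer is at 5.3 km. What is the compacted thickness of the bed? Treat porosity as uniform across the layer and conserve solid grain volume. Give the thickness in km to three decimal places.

0.048 km

Porosity at 5.3 km: phi = 0.65·exp(−0.64×5.3) = 0.0219
Solid-volume conservation: h(1−phi) = h₀(1−phi₀) ⇒ h = h₀·(1−phi₀)/(1−phi)
h = 0.133 × (1 − 0.65)/(1 − 0.0219) = 0.133 × 0.3578 = 0.0476 km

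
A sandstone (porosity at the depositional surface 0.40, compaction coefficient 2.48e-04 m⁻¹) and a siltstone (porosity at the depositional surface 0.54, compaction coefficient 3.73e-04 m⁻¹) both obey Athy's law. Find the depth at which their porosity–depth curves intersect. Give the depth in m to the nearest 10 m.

Working in km (1 km = 1000 m; c in km⁻¹ = c in m⁻¹ × 1000):
Set phi₀ₐ e^(−cₐZ) = phi₀ᵦ e^(−cᵦZ) ⇒ ln(phi₀ₐ/phi₀ᵦ) = (cₐ − cᵦ)·Z
Z = ln(0.4/0.54) / (0.248 − 0.373) = -0.3001 / -0.125 = 2.401 km

2400 m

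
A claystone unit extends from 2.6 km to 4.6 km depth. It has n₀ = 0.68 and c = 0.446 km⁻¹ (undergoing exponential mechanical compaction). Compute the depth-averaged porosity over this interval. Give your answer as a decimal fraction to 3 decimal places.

⟨n⟩ = (1/(Z₂−Z₁)) ∫ n₀ e^(−cZ) dZ = n₀·(e^(−c·Z₁) − e^(−c·Z₂)) / (c·(Z₂−Z₁))
e^(−0.446×2.6) = 0.3136; e^(−0.446×4.6) = 0.1285
⟨n⟩ = 0.68 × (0.3136 − 0.1285) / (0.446 × 2) = 0.68 × 0.2075 = 0.1411

0.141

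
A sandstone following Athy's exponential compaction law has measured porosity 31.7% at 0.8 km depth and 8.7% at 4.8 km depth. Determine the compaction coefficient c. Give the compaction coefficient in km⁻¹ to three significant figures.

Athy: φ(Z) = φ₀ e^(−cZ) ⇒ φ₁/φ₂ = e^{c(Z₂−Z₁)} ⇒ c = ln(φ₁/φ₂)/(Z₂−Z₁)
c = ln(0.317/0.087) / (4.8 − 0.8) = ln(3.644) / 4 = 1.2930 / 4 = 0.3232 km⁻¹

0.323 km⁻¹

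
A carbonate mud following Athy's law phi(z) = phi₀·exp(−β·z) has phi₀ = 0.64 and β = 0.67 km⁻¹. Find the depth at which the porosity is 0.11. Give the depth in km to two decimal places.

2.63 km

Invert Athy's law: z = ln(phi₀/phi) / β
z = ln(0.64/0.11) / 0.67 = ln(5.818) / 0.67 = 1.7610 / 0.67 = 2.628 km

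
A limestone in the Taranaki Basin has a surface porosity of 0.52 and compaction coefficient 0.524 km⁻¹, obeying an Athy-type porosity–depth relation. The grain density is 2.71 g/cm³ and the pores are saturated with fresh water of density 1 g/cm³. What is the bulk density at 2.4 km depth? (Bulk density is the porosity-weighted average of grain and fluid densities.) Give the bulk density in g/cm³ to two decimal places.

2.46 g/cm³

Porosity at depth: phi = 0.52·exp(−0.524×2.4) = 0.52×0.2843 = 0.1479
Bulk density: ρ_b = (1−phi)ρ_g + phi·ρ_f = 0.8521×2.71 + 0.1479×1
       = 2.309 + 0.148 = 2.457 g/cm³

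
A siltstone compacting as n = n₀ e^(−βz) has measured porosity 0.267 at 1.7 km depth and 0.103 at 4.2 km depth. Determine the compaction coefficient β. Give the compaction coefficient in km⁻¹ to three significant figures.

Athy: n(z) = n₀ e^(−βz) ⇒ n₁/n₂ = e^{β(z₂−z₁)} ⇒ β = ln(n₁/n₂)/(z₂−z₁)
β = ln(0.267/0.103) / (4.2 − 1.7) = ln(2.592) / 2.5 = 0.9525 / 2.5 = 0.381 km⁻¹

0.381 km⁻¹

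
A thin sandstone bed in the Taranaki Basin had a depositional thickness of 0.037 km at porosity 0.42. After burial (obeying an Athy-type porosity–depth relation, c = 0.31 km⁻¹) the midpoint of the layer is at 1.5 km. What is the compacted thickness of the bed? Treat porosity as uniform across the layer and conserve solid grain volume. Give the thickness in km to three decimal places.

0.029 km

Porosity at 1.5 km: n = 0.42·exp(−0.31×1.5) = 0.2638
Solid-volume conservation: h(1−n) = h₀(1−n₀) ⇒ h = h₀·(1−n₀)/(1−n)
h = 0.037 × (1 − 0.42)/(1 − 0.2638) = 0.037 × 0.7878 = 0.0292 km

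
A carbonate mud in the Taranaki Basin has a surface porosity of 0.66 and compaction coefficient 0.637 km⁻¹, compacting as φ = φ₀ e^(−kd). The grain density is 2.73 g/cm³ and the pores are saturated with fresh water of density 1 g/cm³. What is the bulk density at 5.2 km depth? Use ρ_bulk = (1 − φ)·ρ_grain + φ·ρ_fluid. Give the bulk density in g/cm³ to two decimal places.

2.69 g/cm³

Porosity at depth: φ = 0.66·exp(−0.637×5.2) = 0.66×0.0364 = 0.0240
Bulk density: ρ_b = (1−φ)ρ_g + φ·ρ_f = 0.9760×2.73 + 0.0240×1
       = 2.664 + 0.024 = 2.688 g/cm³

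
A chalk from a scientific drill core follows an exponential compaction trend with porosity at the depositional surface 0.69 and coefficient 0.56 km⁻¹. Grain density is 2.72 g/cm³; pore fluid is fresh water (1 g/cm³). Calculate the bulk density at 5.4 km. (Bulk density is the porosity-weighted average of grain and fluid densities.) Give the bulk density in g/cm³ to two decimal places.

2.66 g/cm³

Porosity at depth: φ = 0.69·exp(−0.56×5.4) = 0.69×0.0486 = 0.0335
Bulk density: ρ_b = (1−φ)ρ_g + φ·ρ_f = 0.9665×2.72 + 0.0335×1
       = 2.629 + 0.034 = 2.662 g/cm³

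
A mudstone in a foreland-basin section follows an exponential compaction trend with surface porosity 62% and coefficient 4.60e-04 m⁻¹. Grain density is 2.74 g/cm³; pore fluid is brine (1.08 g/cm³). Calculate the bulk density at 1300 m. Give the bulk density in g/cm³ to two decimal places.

Working in km (1 km = 1000 m; β in km⁻¹ = β in m⁻¹ × 1000):
Porosity at depth: φ = 0.62·exp(−0.46×1.3) = 0.62×0.5499 = 0.3409
Bulk density: ρ_b = (1−φ)ρ_g + φ·ρ_f = 0.6591×2.74 + 0.3409×1.08
       = 1.806 + 0.368 = 2.174 g/cm³

2.17 g/cm³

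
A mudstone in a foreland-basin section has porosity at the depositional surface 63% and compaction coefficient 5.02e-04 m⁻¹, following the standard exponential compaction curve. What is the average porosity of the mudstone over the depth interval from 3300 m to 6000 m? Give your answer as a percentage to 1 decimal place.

6.6%

Working in km (1 km = 1000 m; k in km⁻¹ = k in m⁻¹ × 1000):
⟨φ⟩ = (1/(Z₂−Z₁)) ∫ φ₀ e^(−kZ) dZ = φ₀·(e^(−k·Z₁) − e^(−k·Z₂)) / (k·(Z₂−Z₁))
e^(−0.502×3.3) = 0.1908; e^(−0.502×6) = 0.0492
⟨φ⟩ = 0.63 × (0.1908 − 0.0492) / (0.502 × 2.7) = 0.63 × 0.1045 = 0.0658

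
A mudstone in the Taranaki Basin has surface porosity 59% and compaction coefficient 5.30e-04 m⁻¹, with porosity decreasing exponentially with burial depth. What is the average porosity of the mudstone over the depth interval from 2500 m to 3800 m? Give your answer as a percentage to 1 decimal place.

Working in km (1 km = 1000 m; c in km⁻¹ = c in m⁻¹ × 1000):
⟨phi⟩ = (1/(d₂−d₁)) ∫ phi₀ e^(−cd) dd = phi₀·(e^(−c·d₁) − e^(−c·d₂)) / (c·(d₂−d₁))
e^(−0.53×2.5) = 0.2658; e^(−0.53×3.8) = 0.1335
⟨phi⟩ = 0.59 × (0.2658 − 0.1335) / (0.53 × 1.3) = 0.59 × 0.1921 = 0.1133

11.3%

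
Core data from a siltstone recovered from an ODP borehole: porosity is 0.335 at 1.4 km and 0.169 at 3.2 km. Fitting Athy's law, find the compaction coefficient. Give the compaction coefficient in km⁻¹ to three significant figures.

0.380 km⁻¹

Athy: phi(z) = phi₀ e^(−cz) ⇒ phi₁/phi₂ = e^{c(z₂−z₁)} ⇒ c = ln(phi₁/phi₂)/(z₂−z₁)
c = ln(0.335/0.169) / (3.2 − 1.4) = ln(1.982) / 1.8 = 0.6842 / 1.8 = 0.3801 km⁻¹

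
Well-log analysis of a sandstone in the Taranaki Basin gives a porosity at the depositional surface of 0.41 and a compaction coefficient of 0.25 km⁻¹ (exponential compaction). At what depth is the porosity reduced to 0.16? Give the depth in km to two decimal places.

Invert Athy's law: d = ln(phi₀/phi) / β
d = ln(0.41/0.16) / 0.25 = ln(2.562) / 0.25 = 0.9410 / 0.25 = 3.764 km

3.76 km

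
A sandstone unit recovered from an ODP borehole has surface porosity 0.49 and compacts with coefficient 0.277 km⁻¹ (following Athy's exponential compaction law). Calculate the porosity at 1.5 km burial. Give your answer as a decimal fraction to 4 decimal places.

n = n₀·exp(−k·z) = 0.49 × exp(−0.277 × 1.5) = 0.49 × exp(−0.4155)
  = 0.49 × 0.6600 = 0.3234

0.3234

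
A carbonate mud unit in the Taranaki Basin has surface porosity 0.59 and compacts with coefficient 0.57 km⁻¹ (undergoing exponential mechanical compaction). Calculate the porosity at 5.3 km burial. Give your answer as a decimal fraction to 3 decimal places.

0.029

n = n₀·exp(−c·d) = 0.59 × exp(−0.57 × 5.3) = 0.59 × exp(−3.021)
  = 0.59 × 0.0488 = 0.0288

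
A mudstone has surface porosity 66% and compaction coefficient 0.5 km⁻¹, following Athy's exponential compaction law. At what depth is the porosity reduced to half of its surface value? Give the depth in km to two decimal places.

φ/φ₀ = 1/2 ⇒ exp(−k·Z) = 1/2 ⇒ Z = ln(2) / k
Z = 0.6931 / 0.5 = 1.386 km

1.39 km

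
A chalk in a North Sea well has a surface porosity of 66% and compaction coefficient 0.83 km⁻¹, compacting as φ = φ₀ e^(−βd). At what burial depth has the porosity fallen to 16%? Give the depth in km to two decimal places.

1.71 km

Invert Athy's law: d = ln(φ₀/φ) / β
d = ln(0.66/0.16) / 0.83 = ln(4.125) / 0.83 = 1.4171 / 0.83 = 1.707 km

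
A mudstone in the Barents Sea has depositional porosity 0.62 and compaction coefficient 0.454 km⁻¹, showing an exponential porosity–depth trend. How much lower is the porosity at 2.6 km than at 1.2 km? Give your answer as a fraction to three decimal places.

0.169

phi(1.2) = 0.62·e^(−0.454×1.2) = 0.3596
phi(2.6) = 0.62·e^(−0.454×2.6) = 0.1904
Δphi = 0.3596 − 0.1904 = 0.1691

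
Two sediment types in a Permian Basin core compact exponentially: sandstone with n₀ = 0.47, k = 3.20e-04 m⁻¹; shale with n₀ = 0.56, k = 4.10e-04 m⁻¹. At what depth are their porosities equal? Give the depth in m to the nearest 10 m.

1950 m

Working in km (1 km = 1000 m; k in km⁻¹ = k in m⁻¹ × 1000):
Set n₀ₐ e^(−kₐZ) = n₀ᵦ e^(−kᵦZ) ⇒ ln(n₀ₐ/n₀ᵦ) = (kₐ − kᵦ)·Z
Z = ln(0.47/0.56) / (0.32 − 0.41) = -0.1752 / -0.09 = 1.947 km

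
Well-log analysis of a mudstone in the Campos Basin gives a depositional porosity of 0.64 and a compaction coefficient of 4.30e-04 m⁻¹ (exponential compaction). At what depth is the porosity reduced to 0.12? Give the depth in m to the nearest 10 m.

3890 m

Working in km (1 km = 1000 m; k in km⁻¹ = k in m⁻¹ × 1000):
Invert Athy's law: Z = ln(n₀/n) / k
Z = ln(0.64/0.12) / 0.43 = ln(5.333) / 0.43 = 1.6740 / 0.43 = 3.893 km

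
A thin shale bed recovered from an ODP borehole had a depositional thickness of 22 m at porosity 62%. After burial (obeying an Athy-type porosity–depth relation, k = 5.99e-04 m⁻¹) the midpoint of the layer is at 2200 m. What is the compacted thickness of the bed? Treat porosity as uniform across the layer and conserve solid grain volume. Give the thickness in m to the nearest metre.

10 m

Working in km (1 km = 1000 m; k in km⁻¹ = k in m⁻¹ × 1000):
Porosity at 2.2 km: φ = 0.62·exp(−0.599×2.2) = 0.1660
Solid-volume conservation: h(1−φ) = h₀(1−φ₀) ⇒ h = h₀·(1−φ₀)/(1−φ)
h = 0.022 × (1 − 0.62)/(1 − 0.1660) = 0.022 × 0.4556 = 0.0100 km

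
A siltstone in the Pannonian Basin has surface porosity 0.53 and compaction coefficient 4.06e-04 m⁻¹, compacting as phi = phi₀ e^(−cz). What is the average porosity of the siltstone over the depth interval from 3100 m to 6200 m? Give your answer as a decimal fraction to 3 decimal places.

Working in km (1 km = 1000 m; c in km⁻¹ = c in m⁻¹ × 1000):
⟨phi⟩ = (1/(z₂−z₁)) ∫ phi₀ e^(−cz) dz = phi₀·(e^(−c·z₁) − e^(−c·z₂)) / (c·(z₂−z₁))
e^(−0.406×3.1) = 0.2841; e^(−0.406×6.2) = 0.0807
⟨phi⟩ = 0.53 × (0.2841 − 0.0807) / (0.406 × 3.1) = 0.53 × 0.1616 = 0.0856

0.086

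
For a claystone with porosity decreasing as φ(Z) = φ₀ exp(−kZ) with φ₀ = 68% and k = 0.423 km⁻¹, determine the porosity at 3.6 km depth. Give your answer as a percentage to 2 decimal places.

14.83%

φ = φ₀·exp(−k·Z) = 0.68 × exp(−0.423 × 3.6) = 0.68 × exp(−1.523)
  = 0.68 × 0.2181 = 0.1483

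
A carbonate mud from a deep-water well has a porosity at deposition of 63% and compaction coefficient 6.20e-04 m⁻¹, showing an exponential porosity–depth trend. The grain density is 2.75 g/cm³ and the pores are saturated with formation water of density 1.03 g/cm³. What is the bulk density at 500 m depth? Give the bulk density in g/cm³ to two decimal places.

1.96 g/cm³

Working in km (1 km = 1000 m; β in km⁻¹ = β in m⁻¹ × 1000):
Porosity at depth: phi = 0.63·exp(−0.62×0.5) = 0.63×0.7334 = 0.4621
Bulk density: ρ_b = (1−phi)ρ_g + phi·ρ_f = 0.5379×2.75 + 0.4621×1.03
       = 1.479 + 0.476 = 1.955 g/cm³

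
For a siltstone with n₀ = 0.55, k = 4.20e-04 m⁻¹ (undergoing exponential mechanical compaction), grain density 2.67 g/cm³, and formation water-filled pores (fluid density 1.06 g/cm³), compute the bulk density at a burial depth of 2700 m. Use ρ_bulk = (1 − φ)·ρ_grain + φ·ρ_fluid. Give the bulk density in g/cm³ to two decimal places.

2.39 g/cm³

Working in km (1 km = 1000 m; k in km⁻¹ = k in m⁻¹ × 1000):
Porosity at depth: n = 0.55·exp(−0.42×2.7) = 0.55×0.3217 = 0.1770
Bulk density: ρ_b = (1−n)ρ_g + n·ρ_f = 0.8230×2.67 + 0.1770×1.06
       = 2.198 + 0.188 = 2.385 g/cm³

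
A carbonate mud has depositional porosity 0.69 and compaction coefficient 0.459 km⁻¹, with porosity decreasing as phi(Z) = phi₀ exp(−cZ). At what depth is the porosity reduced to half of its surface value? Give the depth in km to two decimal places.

1.51 km

phi/phi₀ = 1/2 ⇒ exp(−c·Z) = 1/2 ⇒ Z = ln(2) / c
Z = 0.6931 / 0.459 = 1.510 km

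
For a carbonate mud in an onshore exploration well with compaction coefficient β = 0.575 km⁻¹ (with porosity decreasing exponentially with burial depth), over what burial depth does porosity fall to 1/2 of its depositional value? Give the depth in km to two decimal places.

n/n₀ = 1/2 ⇒ exp(−β·Z) = 1/2 ⇒ Z = ln(2) / β
Z = 0.6931 / 0.575 = 1.205 km

1.21 km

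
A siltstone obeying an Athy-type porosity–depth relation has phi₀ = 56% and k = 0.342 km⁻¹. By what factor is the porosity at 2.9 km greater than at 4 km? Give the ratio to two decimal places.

phi(z₁)/phi(z₂) = e^(−k·z₁)/e^(−k·z₂) = e^{k(z₂−z₁)}
= exp(0.342 × 1.1) = exp(0.3762) = 1.4567

1.46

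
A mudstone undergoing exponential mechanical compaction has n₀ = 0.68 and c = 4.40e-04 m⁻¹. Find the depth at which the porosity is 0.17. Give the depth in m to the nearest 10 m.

3150 m

Working in km (1 km = 1000 m; c in km⁻¹ = c in m⁻¹ × 1000):
Invert Athy's law: z = ln(n₀/n) / c
z = ln(0.68/0.17) / 0.44 = ln(4) / 0.44 = 1.3863 / 0.44 = 3.151 km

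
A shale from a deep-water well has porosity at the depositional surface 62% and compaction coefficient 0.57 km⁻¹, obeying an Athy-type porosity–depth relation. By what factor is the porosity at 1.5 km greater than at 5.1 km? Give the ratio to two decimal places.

7.78

n(Z₁)/n(Z₂) = e^(−β·Z₁)/e^(−β·Z₂) = e^{β(Z₂−Z₁)}
= exp(0.57 × 3.6) = exp(2.052) = 7.7835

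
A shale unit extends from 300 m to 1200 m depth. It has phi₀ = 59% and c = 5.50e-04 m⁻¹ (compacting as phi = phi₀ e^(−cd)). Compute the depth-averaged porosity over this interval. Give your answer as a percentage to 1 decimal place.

39.5%

Working in km (1 km = 1000 m; c in km⁻¹ = c in m⁻¹ × 1000):
⟨phi⟩ = (1/(d₂−d₁)) ∫ phi₀ e^(−cd) dd = phi₀·(e^(−c·d₁) − e^(−c·d₂)) / (c·(d₂−d₁))
e^(−0.55×0.3) = 0.8479; e^(−0.55×1.2) = 0.5169
⟨phi⟩ = 0.59 × (0.8479 − 0.5169) / (0.55 × 0.9) = 0.59 × 0.6688 = 0.3946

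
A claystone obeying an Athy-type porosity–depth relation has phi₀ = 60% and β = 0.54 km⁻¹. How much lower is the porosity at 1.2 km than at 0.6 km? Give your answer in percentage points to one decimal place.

12.0 percentage points

phi(0.6) = 0.6·e^(−0.54×0.6) = 0.4340
phi(1.2) = 0.6·e^(−0.54×1.2) = 0.3139
Δphi = 0.4340 − 0.3139 = 0.1201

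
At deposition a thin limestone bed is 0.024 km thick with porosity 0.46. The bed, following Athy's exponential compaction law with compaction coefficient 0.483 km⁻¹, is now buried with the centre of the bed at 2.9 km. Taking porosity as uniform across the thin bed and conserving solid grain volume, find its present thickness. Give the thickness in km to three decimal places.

0.015 km

Porosity at 2.9 km: φ = 0.46·exp(−0.483×2.9) = 0.1134
Solid-volume conservation: h(1−φ) = h₀(1−φ₀) ⇒ h = h₀·(1−φ₀)/(1−φ)
h = 0.024 × (1 − 0.46)/(1 − 0.1134) = 0.024 × 0.6090 = 0.0146 km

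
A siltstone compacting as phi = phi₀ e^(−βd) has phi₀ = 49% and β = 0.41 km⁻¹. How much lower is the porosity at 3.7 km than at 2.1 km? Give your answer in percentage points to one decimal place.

10.0 percentage points

phi(2.1) = 0.49·e^(−0.41×2.1) = 0.2071
phi(3.7) = 0.49·e^(−0.41×3.7) = 0.1075
Δphi = 0.2071 − 0.1075 = 0.0997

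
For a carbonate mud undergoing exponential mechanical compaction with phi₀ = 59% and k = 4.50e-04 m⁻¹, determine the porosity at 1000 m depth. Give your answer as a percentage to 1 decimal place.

37.6%

Working in km (1 km = 1000 m; k in km⁻¹ = k in m⁻¹ × 1000):
phi = phi₀·exp(−k·Z) = 0.59 × exp(−0.45 × 1) = 0.59 × exp(−0.45)
  = 0.59 × 0.6376 = 0.3762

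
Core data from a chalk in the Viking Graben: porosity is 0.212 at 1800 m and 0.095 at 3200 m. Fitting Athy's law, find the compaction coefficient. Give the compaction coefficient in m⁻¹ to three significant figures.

0.000573 m⁻¹

Working in km (1 km = 1000 m; k in km⁻¹ = k in m⁻¹ × 1000):
Athy: phi(d) = phi₀ e^(−kd) ⇒ phi₁/phi₂ = e^{k(d₂−d₁)} ⇒ k = ln(phi₁/phi₂)/(d₂−d₁)
k = ln(0.212/0.095) / (3.2 − 1.8) = ln(2.232) / 1.4 = 0.8027 / 1.4 = 0.5734 km⁻¹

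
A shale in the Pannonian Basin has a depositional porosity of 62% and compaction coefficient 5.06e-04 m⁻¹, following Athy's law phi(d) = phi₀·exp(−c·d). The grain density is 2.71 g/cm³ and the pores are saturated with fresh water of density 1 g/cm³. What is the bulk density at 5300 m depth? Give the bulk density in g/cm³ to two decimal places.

2.64 g/cm³

Working in km (1 km = 1000 m; c in km⁻¹ = c in m⁻¹ × 1000):
Porosity at depth: phi = 0.62·exp(−0.506×5.3) = 0.62×0.0684 = 0.0424
Bulk density: ρ_b = (1−phi)ρ_g + phi·ρ_f = 0.9576×2.71 + 0.0424×1
       = 2.595 + 0.042 = 2.637 g/cm³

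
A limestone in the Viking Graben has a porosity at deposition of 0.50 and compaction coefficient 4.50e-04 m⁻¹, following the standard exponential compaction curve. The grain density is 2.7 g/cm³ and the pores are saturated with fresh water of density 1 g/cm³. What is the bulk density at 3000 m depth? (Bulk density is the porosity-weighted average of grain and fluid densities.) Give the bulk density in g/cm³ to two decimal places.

Working in km (1 km = 1000 m; c in km⁻¹ = c in m⁻¹ × 1000):
Porosity at depth: φ = 0.5·exp(−0.45×3) = 0.5×0.2592 = 0.1296
Bulk density: ρ_b = (1−φ)ρ_g + φ·ρ_f = 0.8704×2.7 + 0.1296×1
       = 2.350 + 0.130 = 2.480 g/cm³

2.48 g/cm³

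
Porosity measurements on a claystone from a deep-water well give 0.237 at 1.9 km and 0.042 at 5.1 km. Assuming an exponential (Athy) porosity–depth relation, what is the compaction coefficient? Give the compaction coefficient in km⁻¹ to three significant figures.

0.541 km⁻¹

Athy: n(Z) = n₀ e^(−kZ) ⇒ n₁/n₂ = e^{k(Z₂−Z₁)} ⇒ k = ln(n₁/n₂)/(Z₂−Z₁)
k = ln(0.237/0.042) / (5.1 − 1.9) = ln(5.643) / 3.2 = 1.7304 / 3.2 = 0.5407 km⁻¹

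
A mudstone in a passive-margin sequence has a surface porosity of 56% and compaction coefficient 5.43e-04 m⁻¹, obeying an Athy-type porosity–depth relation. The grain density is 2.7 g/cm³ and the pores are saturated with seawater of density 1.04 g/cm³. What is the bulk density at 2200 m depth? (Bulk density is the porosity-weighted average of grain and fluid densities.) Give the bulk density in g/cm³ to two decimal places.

2.42 g/cm³

Working in km (1 km = 1000 m; k in km⁻¹ = k in m⁻¹ × 1000):
Porosity at depth: φ = 0.56·exp(−0.543×2.2) = 0.56×0.3028 = 0.1696
Bulk density: ρ_b = (1−φ)ρ_g + φ·ρ_f = 0.8304×2.7 + 0.1696×1.04
       = 2.242 + 0.176 = 2.418 g/cm³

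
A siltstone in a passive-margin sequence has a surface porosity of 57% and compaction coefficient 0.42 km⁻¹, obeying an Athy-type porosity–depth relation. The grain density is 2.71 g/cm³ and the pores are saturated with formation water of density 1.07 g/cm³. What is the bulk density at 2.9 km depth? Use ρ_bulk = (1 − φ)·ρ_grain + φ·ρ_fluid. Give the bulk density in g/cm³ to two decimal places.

2.43 g/cm³

Porosity at depth: n = 0.57·exp(−0.42×2.9) = 0.57×0.2958 = 0.1686
Bulk density: ρ_b = (1−n)ρ_g + n·ρ_f = 0.8314×2.71 + 0.1686×1.07
       = 2.253 + 0.180 = 2.433 g/cm³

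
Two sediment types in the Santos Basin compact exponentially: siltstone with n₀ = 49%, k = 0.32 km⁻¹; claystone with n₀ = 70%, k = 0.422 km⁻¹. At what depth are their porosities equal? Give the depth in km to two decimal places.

3.50 km

Set n₀ₐ e^(−kₐz) = n₀ᵦ e^(−kᵦz) ⇒ ln(n₀ₐ/n₀ᵦ) = (kₐ − kᵦ)·z
z = ln(0.49/0.7) / (0.32 − 0.422) = -0.3567 / -0.102 = 3.497 km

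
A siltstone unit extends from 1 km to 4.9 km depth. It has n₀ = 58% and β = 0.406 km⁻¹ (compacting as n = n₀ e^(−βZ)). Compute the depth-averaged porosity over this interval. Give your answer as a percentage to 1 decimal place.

⟨n⟩ = (1/(Z₂−Z₁)) ∫ n₀ e^(−βZ) dZ = n₀·(e^(−β·Z₁) − e^(−β·Z₂)) / (β·(Z₂−Z₁))
e^(−0.406×1) = 0.6663; e^(−0.406×4.9) = 0.1368
⟨n⟩ = 0.58 × (0.6663 − 0.1368) / (0.406 × 3.9) = 0.58 × 0.3344 = 0.1940

19.4%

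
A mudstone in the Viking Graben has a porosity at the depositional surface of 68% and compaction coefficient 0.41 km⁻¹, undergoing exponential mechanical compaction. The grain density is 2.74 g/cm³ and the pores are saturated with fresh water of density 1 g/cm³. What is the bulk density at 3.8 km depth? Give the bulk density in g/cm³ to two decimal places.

2.49 g/cm³

Porosity at depth: n = 0.68·exp(−0.41×3.8) = 0.68×0.2106 = 0.1432
Bulk density: ρ_b = (1−n)ρ_g + n·ρ_f = 0.8568×2.74 + 0.1432×1
       = 2.348 + 0.143 = 2.491 g/cm³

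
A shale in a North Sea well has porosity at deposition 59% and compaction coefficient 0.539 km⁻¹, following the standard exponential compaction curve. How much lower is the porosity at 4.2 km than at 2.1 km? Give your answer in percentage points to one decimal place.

12.9 percentage points

n(2.1) = 0.59·e^(−0.539×2.1) = 0.1902
n(4.2) = 0.59·e^(−0.539×4.2) = 0.0613
Δn = 0.1902 − 0.0613 = 0.1289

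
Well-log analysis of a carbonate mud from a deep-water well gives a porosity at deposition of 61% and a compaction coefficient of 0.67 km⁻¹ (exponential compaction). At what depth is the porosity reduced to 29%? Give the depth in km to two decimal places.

Invert Athy's law: Z = ln(φ₀/φ) / β
Z = ln(0.61/0.29) / 0.67 = ln(2.103) / 0.67 = 0.7436 / 0.67 = 1.110 km

1.11 km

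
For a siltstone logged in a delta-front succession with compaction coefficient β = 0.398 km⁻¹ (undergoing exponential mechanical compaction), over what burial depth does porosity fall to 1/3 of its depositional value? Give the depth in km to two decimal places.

2.76 km

phi/phi₀ = 1/3 ⇒ exp(−β·z) = 1/3 ⇒ z = ln(3) / β
z = 1.0986 / 0.398 = 2.760 km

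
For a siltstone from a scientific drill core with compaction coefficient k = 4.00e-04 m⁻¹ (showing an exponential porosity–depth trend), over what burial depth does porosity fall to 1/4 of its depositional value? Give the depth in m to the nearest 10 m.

Working in km (1 km = 1000 m; k in km⁻¹ = k in m⁻¹ × 1000):
n/n₀ = 1/4 ⇒ exp(−k·z) = 1/4 ⇒ z = ln(4) / k
z = 1.3863 / 0.4 = 3.466 km

3470 m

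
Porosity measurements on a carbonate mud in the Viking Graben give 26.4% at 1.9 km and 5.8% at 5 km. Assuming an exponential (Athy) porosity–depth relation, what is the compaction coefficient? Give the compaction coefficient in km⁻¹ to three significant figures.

0.489 km⁻¹

Athy: n(z) = n₀ e^(−cz) ⇒ n₁/n₂ = e^{c(z₂−z₁)} ⇒ c = ln(n₁/n₂)/(z₂−z₁)
c = ln(0.264/0.058) / (5 − 1.9) = ln(4.552) / 3.1 = 1.5155 / 3.1 = 0.4889 km⁻¹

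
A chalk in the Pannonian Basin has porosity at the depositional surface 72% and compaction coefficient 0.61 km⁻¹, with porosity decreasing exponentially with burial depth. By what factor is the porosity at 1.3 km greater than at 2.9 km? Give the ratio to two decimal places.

n(z₁)/n(z₂) = e^(−c·z₁)/e^(−c·z₂) = e^{c(z₂−z₁)}
= exp(0.61 × 1.6) = exp(0.976) = 2.6538

2.65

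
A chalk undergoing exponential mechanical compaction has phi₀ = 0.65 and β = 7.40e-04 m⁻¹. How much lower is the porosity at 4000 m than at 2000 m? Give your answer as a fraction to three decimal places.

0.114

Working in km (1 km = 1000 m; β in km⁻¹ = β in m⁻¹ × 1000):
phi(2) = 0.65·e^(−0.74×2) = 0.1480
phi(4) = 0.65·e^(−0.74×4) = 0.0337
Δphi = 0.1480 − 0.0337 = 0.1143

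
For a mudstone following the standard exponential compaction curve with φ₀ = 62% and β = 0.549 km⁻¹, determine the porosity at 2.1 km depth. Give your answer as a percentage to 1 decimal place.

φ = φ₀·exp(−β·d) = 0.62 × exp(−0.549 × 2.1) = 0.62 × exp(−1.153)
  = 0.62 × 0.3157 = 0.1957

19.6%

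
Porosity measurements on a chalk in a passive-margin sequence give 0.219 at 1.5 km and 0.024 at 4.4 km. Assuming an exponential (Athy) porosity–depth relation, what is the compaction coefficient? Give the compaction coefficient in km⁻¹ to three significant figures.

Athy: phi(Z) = phi₀ e^(−cZ) ⇒ phi₁/phi₂ = e^{c(Z₂−Z₁)} ⇒ c = ln(phi₁/phi₂)/(Z₂−Z₁)
c = ln(0.219/0.024) / (4.4 − 1.5) = ln(9.125) / 2.9 = 2.2110 / 2.9 = 0.7624 km⁻¹

0.762 km⁻¹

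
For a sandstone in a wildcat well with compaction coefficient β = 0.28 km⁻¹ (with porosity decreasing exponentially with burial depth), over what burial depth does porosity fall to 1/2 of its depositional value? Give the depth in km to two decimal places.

n/n₀ = 1/2 ⇒ exp(−β·Z) = 1/2 ⇒ Z = ln(2) / β
Z = 0.6931 / 0.28 = 2.476 km

2.48 km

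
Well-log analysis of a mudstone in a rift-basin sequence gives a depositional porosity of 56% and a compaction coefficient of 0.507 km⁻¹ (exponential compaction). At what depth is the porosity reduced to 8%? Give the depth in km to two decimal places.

3.84 km

Invert Athy's law: z = ln(n₀/n) / β
z = ln(0.56/0.08) / 0.507 = ln(7) / 0.507 = 1.9459 / 0.507 = 3.838 km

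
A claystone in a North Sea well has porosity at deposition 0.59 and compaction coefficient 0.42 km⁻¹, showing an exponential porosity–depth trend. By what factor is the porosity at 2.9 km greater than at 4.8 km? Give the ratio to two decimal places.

φ(d₁)/φ(d₂) = e^(−β·d₁)/e^(−β·d₂) = e^{β(d₂−d₁)}
= exp(0.42 × 1.9) = exp(0.798) = 2.2211

2.22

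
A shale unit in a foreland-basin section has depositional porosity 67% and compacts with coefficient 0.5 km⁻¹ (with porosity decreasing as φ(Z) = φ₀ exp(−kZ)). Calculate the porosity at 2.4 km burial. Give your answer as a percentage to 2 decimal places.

φ = φ₀·exp(−k·Z) = 0.67 × exp(−0.5 × 2.4) = 0.67 × exp(−1.2)
  = 0.67 × 0.3012 = 0.2018

20.18%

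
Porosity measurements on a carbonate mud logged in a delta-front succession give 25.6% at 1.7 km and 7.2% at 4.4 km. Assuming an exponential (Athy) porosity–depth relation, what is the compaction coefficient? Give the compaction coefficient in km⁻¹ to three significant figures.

0.470 km⁻¹

Athy: φ(d) = φ₀ e^(−cd) ⇒ φ₁/φ₂ = e^{c(d₂−d₁)} ⇒ c = ln(φ₁/φ₂)/(d₂−d₁)
c = ln(0.256/0.072) / (4.4 − 1.7) = ln(3.556) / 2.7 = 1.2685 / 2.7 = 0.4698 km⁻¹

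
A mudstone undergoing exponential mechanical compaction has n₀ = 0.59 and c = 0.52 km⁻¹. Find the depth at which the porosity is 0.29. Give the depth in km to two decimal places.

1.37 km

Invert Athy's law: z = ln(n₀/n) / c
z = ln(0.59/0.29) / 0.52 = ln(2.034) / 0.52 = 0.7102 / 0.52 = 1.366 km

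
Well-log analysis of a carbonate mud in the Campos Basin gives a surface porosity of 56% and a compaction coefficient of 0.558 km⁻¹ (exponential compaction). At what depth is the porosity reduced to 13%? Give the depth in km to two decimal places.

2.62 km

Invert Athy's law: Z = ln(φ₀/φ) / k
Z = ln(0.56/0.13) / 0.558 = ln(4.308) / 0.558 = 1.4604 / 0.558 = 2.617 km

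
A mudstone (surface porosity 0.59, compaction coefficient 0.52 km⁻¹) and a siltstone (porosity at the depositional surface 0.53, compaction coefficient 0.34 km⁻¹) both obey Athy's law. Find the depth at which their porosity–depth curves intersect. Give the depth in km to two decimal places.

Set phi₀ₐ e^(−cₐz) = phi₀ᵦ e^(−cᵦz) ⇒ ln(phi₀ₐ/phi₀ᵦ) = (cₐ − cᵦ)·z
z = ln(0.59/0.53) / (0.52 − 0.34) = 0.1072 / 0.18 = 0.596 km

0.60 km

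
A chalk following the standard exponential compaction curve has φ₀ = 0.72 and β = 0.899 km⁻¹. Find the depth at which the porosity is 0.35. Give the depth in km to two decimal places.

Invert Athy's law: Z = ln(φ₀/φ) / β
Z = ln(0.72/0.35) / 0.899 = ln(2.057) / 0.899 = 0.7213 / 0.899 = 0.802 km

0.80 km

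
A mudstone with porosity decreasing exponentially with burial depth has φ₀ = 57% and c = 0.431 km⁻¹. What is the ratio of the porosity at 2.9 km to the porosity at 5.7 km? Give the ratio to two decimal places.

3.34

φ(Z₁)/φ(Z₂) = e^(−c·Z₁)/e^(−c·Z₂) = e^{c(Z₂−Z₁)}
= exp(0.431 × 2.8) = exp(1.207) = 3.3428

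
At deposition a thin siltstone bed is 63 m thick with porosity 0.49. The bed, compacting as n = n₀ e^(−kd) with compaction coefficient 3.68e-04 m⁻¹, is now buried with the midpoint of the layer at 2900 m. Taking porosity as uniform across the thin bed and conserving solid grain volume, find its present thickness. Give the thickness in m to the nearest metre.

Working in km (1 km = 1000 m; k in km⁻¹ = k in m⁻¹ × 1000):
Porosity at 2.9 km: n = 0.49·exp(−0.368×2.9) = 0.1685
Solid-volume conservation: h(1−n) = h₀(1−n₀) ⇒ h = h₀·(1−n₀)/(1−n)
h = 0.063 × (1 − 0.49)/(1 − 0.1685) = 0.063 × 0.6134 = 0.0386 km

39 m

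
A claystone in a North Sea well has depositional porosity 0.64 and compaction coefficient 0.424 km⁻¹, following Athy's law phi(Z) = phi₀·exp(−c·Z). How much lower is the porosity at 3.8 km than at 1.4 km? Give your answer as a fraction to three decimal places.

0.226

phi(1.4) = 0.64·e^(−0.424×1.4) = 0.3535
phi(3.8) = 0.64·e^(−0.424×3.8) = 0.1278
Δphi = 0.3535 − 0.1278 = 0.2257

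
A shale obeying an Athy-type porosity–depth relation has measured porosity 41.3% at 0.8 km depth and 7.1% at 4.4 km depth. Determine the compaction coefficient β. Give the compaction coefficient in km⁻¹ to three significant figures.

Athy: n(Z) = n₀ e^(−βZ) ⇒ n₁/n₂ = e^{β(Z₂−Z₁)} ⇒ β = ln(n₁/n₂)/(Z₂−Z₁)
β = ln(0.413/0.071) / (4.4 − 0.8) = ln(5.817) / 3.6 = 1.7608 / 3.6 = 0.4891 km⁻¹

0.489 km⁻¹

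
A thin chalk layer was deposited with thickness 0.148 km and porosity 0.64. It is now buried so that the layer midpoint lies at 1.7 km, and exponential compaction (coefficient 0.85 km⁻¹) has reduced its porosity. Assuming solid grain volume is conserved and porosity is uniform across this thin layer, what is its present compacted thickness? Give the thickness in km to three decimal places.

Porosity at 1.7 km: phi = 0.64·exp(−0.85×1.7) = 0.1509
Solid-volume conservation: h(1−phi) = h₀(1−phi₀) ⇒ h = h₀·(1−phi₀)/(1−phi)
h = 0.148 × (1 − 0.64)/(1 − 0.1509) = 0.148 × 0.4240 = 0.0627 km

0.063 km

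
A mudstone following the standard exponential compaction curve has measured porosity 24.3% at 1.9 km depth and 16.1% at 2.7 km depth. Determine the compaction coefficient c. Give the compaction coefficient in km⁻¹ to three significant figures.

0.515 km⁻¹

Athy: φ(z) = φ₀ e^(−cz) ⇒ φ₁/φ₂ = e^{c(z₂−z₁)} ⇒ c = ln(φ₁/φ₂)/(z₂−z₁)
c = ln(0.243/0.161) / (2.7 − 1.9) = ln(1.509) / 0.8 = 0.4117 / 0.8 = 0.5146 km⁻¹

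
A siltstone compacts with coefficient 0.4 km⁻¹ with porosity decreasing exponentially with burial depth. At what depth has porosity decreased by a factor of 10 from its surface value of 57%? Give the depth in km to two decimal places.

n/n₀ = 1/10 ⇒ exp(−c·d) = 1/10 ⇒ d = ln(10) / c
d = 2.3026 / 0.4 = 5.756 km

5.76 km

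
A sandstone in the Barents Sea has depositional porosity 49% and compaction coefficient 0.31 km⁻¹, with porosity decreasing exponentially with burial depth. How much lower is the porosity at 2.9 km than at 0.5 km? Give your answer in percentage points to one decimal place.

22.0 percentage points

phi(0.5) = 0.49·e^(−0.31×0.5) = 0.4196
phi(2.9) = 0.49·e^(−0.31×2.9) = 0.1994
Δphi = 0.4196 − 0.1994 = 0.2202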